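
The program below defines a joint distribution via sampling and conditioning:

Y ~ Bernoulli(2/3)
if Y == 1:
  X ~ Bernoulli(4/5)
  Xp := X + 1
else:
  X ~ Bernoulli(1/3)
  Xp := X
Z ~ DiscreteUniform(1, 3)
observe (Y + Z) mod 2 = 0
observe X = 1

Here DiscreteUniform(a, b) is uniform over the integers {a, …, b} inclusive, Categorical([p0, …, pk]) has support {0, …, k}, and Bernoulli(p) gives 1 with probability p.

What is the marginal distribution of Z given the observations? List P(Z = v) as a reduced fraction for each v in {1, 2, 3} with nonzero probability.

P(Z=1) = 24/53, P(Z=2) = 5/53, P(Z=3) = 24/53

Enumerate traces; 3 have nonzero weight after conditioning:
  (Y=0, X=1, Z=2) weight 1/27
  (Y=1, X=1, Z=1) weight 8/45
  (Y=1, X=1, Z=3) weight 8/45
Group by Z:
  weight(Z=1) = 8/45
  weight(Z=2) = 1/27
  weight(Z=3) = 8/45
Total weight = 8/45 + 1/27 + 8/45 = 53/135
P(Z=1 | obs) = 8/45 / 53/135 = 24/53
P(Z=2 | obs) = 1/27 / 53/135 = 5/53
P(Z=3 | obs) = 8/45 / 53/135 = 24/53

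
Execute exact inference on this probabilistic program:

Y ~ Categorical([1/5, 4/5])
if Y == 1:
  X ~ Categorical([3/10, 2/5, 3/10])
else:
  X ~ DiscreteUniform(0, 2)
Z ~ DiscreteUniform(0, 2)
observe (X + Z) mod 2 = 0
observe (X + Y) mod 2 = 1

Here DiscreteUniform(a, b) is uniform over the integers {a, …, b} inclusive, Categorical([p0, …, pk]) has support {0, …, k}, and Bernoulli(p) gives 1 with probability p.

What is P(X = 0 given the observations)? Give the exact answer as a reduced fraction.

P(X = 0 | obs) = 36/77

Enumerate traces; 5 have nonzero weight after conditioning:
  (Y=0, X=1, Z=1) weight 1/45
  (Y=1, X=0, Z=0) weight 2/25
  (Y=1, X=0, Z=2) weight 2/25
  (Y=1, X=2, Z=0) weight 2/25
  (Y=1, X=2, Z=2) weight 2/25
Group by X:
  weight(X=0) = 4/25
  weight(X=1) = 1/45
  weight(X=2) = 4/25
Total weight = 4/25 + 1/45 + 4/25 = 77/225
P(X=0 | obs) = 4/25 / 77/225 = 36/77
P(X=1 | obs) = 1/45 / 77/225 = 5/77
P(X=2 | obs) = 4/25 / 77/225 = 36/77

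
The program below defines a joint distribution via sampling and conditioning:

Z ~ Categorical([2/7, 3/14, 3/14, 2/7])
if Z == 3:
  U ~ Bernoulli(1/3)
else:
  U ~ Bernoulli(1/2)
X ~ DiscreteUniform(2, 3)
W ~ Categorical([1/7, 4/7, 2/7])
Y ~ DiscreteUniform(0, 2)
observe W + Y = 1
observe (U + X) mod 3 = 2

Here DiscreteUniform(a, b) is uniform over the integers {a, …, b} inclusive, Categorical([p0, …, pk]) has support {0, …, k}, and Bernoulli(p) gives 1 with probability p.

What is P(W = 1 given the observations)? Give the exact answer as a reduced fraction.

P(W = 1 | obs) = 4/5

Enumerate traces; 8 have nonzero weight after conditioning:
  (Z=0, U=0, X=2, W=0, Y=1) weight 1/294
  (Z=0, U=0, X=2, W=1, Y=0) weight 2/147
  (Z=1, U=0, X=2, W=0, Y=1) weight 1/392
  (Z=1, U=0, X=2, W=1, Y=0) weight 1/98
  (Z=2, U=0, X=2, W=0, Y=1) weight 1/392
  (Z=2, U=0, X=2, W=1, Y=0) weight 1/98
  (Z=3, U=0, X=2, W=0, Y=1) weight 2/441
  (Z=3, U=0, X=2, W=1, Y=0) weight 8/441
Group by W:
  weight(W=0) = 23/1764
  weight(W=1) = 23/441
Total weight = 23/1764 + 23/441 = 115/1764
P(W=0 | obs) = 23/1764 / 115/1764 = 1/5
P(W=1 | obs) = 23/441 / 115/1764 = 4/5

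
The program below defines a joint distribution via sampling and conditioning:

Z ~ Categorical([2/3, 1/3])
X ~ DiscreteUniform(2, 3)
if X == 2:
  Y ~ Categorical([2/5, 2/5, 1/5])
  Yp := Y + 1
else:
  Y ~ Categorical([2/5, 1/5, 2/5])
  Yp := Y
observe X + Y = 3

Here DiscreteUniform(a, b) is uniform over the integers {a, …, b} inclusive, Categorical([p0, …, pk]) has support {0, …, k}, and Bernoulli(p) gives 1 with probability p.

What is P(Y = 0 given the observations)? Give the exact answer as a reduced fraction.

P(Y = 0 | obs) = 1/2

Enumerate traces; 4 have nonzero weight after conditioning:
  (Z=0, X=2, Y=1) weight 2/15
  (Z=0, X=3, Y=0) weight 2/15
  (Z=1, X=2, Y=1) weight 1/15
  (Z=1, X=3, Y=0) weight 1/15
Group by Y:
  weight(Y=0) = 1/5
  weight(Y=1) = 1/5
Total weight = 1/5 + 1/5 = 2/5
P(Y=0 | obs) = 1/5 / 2/5 = 1/2
P(Y=1 | obs) = 1/5 / 2/5 = 1/2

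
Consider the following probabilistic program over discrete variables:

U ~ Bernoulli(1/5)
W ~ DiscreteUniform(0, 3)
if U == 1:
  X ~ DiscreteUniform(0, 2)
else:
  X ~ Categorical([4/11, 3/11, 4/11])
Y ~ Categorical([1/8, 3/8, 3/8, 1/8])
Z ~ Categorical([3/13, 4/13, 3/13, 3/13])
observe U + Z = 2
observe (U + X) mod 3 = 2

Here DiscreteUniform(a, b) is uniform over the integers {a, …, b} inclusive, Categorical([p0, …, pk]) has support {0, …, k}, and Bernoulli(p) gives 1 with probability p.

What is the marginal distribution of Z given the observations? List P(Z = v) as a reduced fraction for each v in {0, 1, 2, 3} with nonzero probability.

Enumerate traces; 32 have nonzero weight after conditioning:
  (U=0, W=0, X=2, Y=0, Z=2) weight 3/1430
  (U=0, W=0, X=2, Y=1, Z=2) weight 9/1430
  (U=0, W=0, X=2, Y=2, Z=2) weight 9/1430
  (U=0, W=0, X=2, Y=3, Z=2) weight 3/1430
  (U=0, W=1, X=2, Y=0, Z=2) weight 3/1430
  (U=0, W=1, X=2, Y=1, Z=2) weight 9/1430
  (U=0, W=1, X=2, Y=2, Z=2) weight 9/1430
  (U=0, W=1, X=2, Y=3, Z=2) weight 3/1430
  (U=1, W=0, X=1, Y=0, Z=1) weight 1/1560
  … 23 more
Group by Z:
  weight(Z=1) = 4/195
  weight(Z=2) = 48/715
Total weight = 4/195 + 48/715 = 188/2145
P(Z=1 | obs) = 4/195 / 188/2145 = 11/47
P(Z=2 | obs) = 48/715 / 188/2145 = 36/47

P(Z=1) = 11/47, P(Z=2) = 36/47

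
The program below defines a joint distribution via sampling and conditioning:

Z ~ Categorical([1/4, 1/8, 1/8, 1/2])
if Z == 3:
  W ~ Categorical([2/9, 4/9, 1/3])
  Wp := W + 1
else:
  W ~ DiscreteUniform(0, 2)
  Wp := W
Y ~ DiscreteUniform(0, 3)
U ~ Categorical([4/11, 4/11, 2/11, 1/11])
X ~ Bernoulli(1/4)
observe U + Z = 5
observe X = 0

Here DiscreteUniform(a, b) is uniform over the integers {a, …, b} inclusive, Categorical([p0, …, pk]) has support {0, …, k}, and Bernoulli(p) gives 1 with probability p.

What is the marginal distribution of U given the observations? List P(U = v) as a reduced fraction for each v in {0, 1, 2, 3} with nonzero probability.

Enumerate traces; 24 have nonzero weight after conditioning:
  (Z=2, W=0, Y=0, U=3, X=0) weight 1/1408
  (Z=2, W=0, Y=1, U=3, X=0) weight 1/1408
  (Z=2, W=0, Y=2, U=3, X=0) weight 1/1408
  (Z=2, W=0, Y=3, U=3, X=0) weight 1/1408
  (Z=2, W=1, Y=0, U=3, X=0) weight 1/1408
  (Z=2, W=1, Y=1, U=3, X=0) weight 1/1408
  (Z=2, W=1, Y=2, U=3, X=0) weight 1/1408
  (Z=2, W=1, Y=3, U=3, X=0) weight 1/1408
  (Z=3, W=0, Y=0, U=2, X=0) weight 1/264
  … 15 more
Group by U:
  weight(U=2) = 3/44
  weight(U=3) = 3/352
Total weight = 3/44 + 3/352 = 27/352
P(U=2 | obs) = 3/44 / 27/352 = 8/9
P(U=3 | obs) = 3/352 / 27/352 = 1/9

P(U=2) = 8/9, P(U=3) = 1/9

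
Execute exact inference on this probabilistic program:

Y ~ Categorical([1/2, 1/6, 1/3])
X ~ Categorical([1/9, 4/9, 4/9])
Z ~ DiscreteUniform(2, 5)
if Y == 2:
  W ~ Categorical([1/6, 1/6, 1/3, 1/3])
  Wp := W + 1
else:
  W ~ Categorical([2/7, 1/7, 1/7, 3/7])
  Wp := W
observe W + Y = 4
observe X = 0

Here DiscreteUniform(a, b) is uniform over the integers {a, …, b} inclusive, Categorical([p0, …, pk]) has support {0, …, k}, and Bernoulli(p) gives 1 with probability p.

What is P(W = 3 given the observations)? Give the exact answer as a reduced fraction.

P(W = 3 | obs) = 9/23

Enumerate traces; 8 have nonzero weight after conditioning:
  (Y=1, X=0, Z=2, W=3) weight 1/504
  (Y=1, X=0, Z=3, W=3) weight 1/504
  (Y=1, X=0, Z=4, W=3) weight 1/504
  (Y=1, X=0, Z=5, W=3) weight 1/504
  (Y=2, X=0, Z=2, W=2) weight 1/324
  (Y=2, X=0, Z=3, W=2) weight 1/324
  (Y=2, X=0, Z=4, W=2) weight 1/324
  (Y=2, X=0, Z=5, W=2) weight 1/324
Group by W:
  weight(W=2) = 1/81
  weight(W=3) = 1/126
Total weight = 1/81 + 1/126 = 23/1134
P(W=2 | obs) = 1/81 / 23/1134 = 14/23
P(W=3 | obs) = 1/126 / 23/1134 = 9/23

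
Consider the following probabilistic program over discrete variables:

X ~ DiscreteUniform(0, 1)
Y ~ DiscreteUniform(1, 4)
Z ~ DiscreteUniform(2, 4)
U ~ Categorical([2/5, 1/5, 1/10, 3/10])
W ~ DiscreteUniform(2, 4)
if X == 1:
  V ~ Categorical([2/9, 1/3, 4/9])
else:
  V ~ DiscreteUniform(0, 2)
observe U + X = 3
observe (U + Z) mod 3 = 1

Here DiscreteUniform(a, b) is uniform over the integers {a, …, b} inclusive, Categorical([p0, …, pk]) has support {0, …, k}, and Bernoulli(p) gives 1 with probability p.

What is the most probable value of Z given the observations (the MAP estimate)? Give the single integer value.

argmax_v P(Z = v | obs) = 4

Enumerate traces; 72 have nonzero weight after conditioning:
  (X=0, Y=1, Z=4, U=3, W=2, V=0) weight 1/720
  (X=0, Y=1, Z=4, U=3, W=2, V=1) weight 1/720
  (X=0, Y=1, Z=4, U=3, W=2, V=2) weight 1/720
  (X=0, Y=1, Z=4, U=3, W=3, V=0) weight 1/720
  (X=0, Y=1, Z=4, U=3, W=3, V=1) weight 1/720
  (X=0, Y=1, Z=4, U=3, W=3, V=2) weight 1/720
  (X=0, Y=1, Z=4, U=3, W=4, V=0) weight 1/720
  (X=0, Y=1, Z=4, U=3, W=4, V=1) weight 1/720
  (X=1, Y=1, Z=2, U=2, W=2, V=0) weight 1/3240
  … 63 more
Group by Z:
  weight(Z=2) = 1/60
  weight(Z=4) = 1/20
Total weight = 1/60 + 1/20 = 1/15
P(Z=2 | obs) = 1/60 / 1/15 = 1/4
P(Z=4 | obs) = 1/20 / 1/15 = 3/4
argmax = 4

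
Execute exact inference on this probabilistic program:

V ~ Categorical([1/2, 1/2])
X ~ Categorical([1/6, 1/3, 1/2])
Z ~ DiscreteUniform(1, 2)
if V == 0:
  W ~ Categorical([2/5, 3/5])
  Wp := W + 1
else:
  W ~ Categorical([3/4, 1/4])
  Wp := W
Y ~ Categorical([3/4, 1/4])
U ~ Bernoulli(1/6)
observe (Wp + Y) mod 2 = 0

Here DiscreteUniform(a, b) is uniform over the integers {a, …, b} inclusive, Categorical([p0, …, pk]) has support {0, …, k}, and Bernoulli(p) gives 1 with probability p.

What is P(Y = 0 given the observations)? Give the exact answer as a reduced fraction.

Enumerate traces; 48 have nonzero weight after conditioning:
  (V=0, X=0, Z=1, W=0, Y=1, U=0) weight 1/288
  (V=0, X=0, Z=1, W=0, Y=1, U=1) weight 1/1440
  (V=0, X=0, Z=1, W=1, Y=0, U=0) weight 1/64
  (V=0, X=0, Z=1, W=1, Y=0, U=1) weight 1/320
  (V=0, X=0, Z=2, W=0, Y=1, U=0) weight 1/288
  (V=0, X=0, Z=2, W=0, Y=1, U=1) weight 1/1440
  (V=0, X=0, Z=2, W=1, Y=0, U=0) weight 1/64
  (V=0, X=0, Z=2, W=1, Y=0, U=1) weight 1/320
  … 40 more
Group by Y:
  weight(Y=0) = 81/160
  weight(Y=1) = 13/160
Total weight = 81/160 + 13/160 = 47/80
P(Y=0 | obs) = 81/160 / 47/80 = 81/94
P(Y=1 | obs) = 13/160 / 47/80 = 13/94

P(Y = 0 | obs) = 81/94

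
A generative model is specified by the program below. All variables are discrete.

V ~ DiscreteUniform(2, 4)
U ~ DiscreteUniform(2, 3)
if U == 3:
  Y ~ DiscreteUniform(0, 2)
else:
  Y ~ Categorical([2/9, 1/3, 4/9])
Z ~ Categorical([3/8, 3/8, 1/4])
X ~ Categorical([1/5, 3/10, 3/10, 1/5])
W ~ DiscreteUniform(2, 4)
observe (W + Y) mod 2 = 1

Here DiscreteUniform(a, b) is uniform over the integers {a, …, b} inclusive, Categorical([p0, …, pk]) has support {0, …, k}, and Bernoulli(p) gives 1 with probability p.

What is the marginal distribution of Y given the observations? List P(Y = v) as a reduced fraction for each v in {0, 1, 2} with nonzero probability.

P(Y=0) = 5/24, P(Y=1) = 1/2, P(Y=2) = 7/24

Enumerate traces; 288 have nonzero weight after conditioning:
  (V=2, U=2, Y=0, Z=0, X=0, W=3) weight 1/1080
  (V=2, U=2, Y=0, Z=0, X=1, W=3) weight 1/720
  (V=2, U=2, Y=0, Z=0, X=2, W=3) weight 1/720
  (V=2, U=2, Y=0, Z=0, X=3, W=3) weight 1/1080
  (V=2, U=2, Y=0, Z=1, X=0, W=3) weight 1/1080
  (V=2, U=2, Y=0, Z=1, X=1, W=3) weight 1/720
  (V=2, U=2, Y=0, Z=1, X=2, W=3) weight 1/720
  (V=2, U=2, Y=0, Z=1, X=3, W=3) weight 1/1080
  (V=2, U=2, Y=1, Z=0, X=0, W=2) weight 1/720
  (V=2, U=2, Y=2, Z=0, X=0, W=3) weight 1/540
  … 278 more
Group by Y:
  weight(Y=0) = 5/54
  weight(Y=1) = 2/9
  weight(Y=2) = 7/54
Total weight = 5/54 + 2/9 + 7/54 = 4/9
P(Y=0 | obs) = 5/54 / 4/9 = 5/24
P(Y=1 | obs) = 2/9 / 4/9 = 1/2
P(Y=2 | obs) = 7/54 / 4/9 = 7/24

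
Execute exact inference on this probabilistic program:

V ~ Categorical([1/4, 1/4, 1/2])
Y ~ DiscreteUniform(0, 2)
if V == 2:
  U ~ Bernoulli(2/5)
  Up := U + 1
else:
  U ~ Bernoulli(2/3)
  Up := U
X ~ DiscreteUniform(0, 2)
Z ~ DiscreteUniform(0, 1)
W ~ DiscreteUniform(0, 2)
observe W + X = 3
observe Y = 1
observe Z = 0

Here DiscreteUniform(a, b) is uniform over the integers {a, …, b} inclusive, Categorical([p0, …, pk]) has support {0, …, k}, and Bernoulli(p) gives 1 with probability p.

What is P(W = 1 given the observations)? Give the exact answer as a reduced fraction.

P(W = 1 | obs) = 1/2

Enumerate traces; 12 have nonzero weight after conditioning:
  (V=0, Y=1, U=0, X=1, Z=0, W=2) weight 1/648
  (V=0, Y=1, U=0, X=2, Z=0, W=1) weight 1/648
  (V=0, Y=1, U=1, X=1, Z=0, W=2) weight 1/324
  (V=0, Y=1, U=1, X=2, Z=0, W=1) weight 1/324
  (V=1, Y=1, U=0, X=1, Z=0, W=2) weight 1/648
  (V=1, Y=1, U=0, X=2, Z=0, W=1) weight 1/648
  (V=1, Y=1, U=1, X=1, Z=0, W=2) weight 1/324
  (V=1, Y=1, U=1, X=2, Z=0, W=1) weight 1/324
  … 4 more
Group by W:
  weight(W=1) = 1/54
  weight(W=2) = 1/54
Total weight = 1/54 + 1/54 = 1/27
P(W=1 | obs) = 1/54 / 1/27 = 1/2
P(W=2 | obs) = 1/54 / 1/27 = 1/2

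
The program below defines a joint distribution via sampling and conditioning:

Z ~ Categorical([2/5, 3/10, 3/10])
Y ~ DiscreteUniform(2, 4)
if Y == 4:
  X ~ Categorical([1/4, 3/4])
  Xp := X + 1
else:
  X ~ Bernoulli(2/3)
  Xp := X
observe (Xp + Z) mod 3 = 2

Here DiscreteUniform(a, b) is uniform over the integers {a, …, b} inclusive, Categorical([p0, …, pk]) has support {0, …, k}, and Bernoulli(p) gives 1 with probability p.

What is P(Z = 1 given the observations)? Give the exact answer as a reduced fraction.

P(Z = 1 | obs) = 19/39

Enumerate traces; 6 have nonzero weight after conditioning:
  (Z=0, Y=4, X=1) weight 1/10
  (Z=1, Y=2, X=1) weight 1/15
  (Z=1, Y=3, X=1) weight 1/15
  (Z=1, Y=4, X=0) weight 1/40
  (Z=2, Y=2, X=0) weight 1/30
  (Z=2, Y=3, X=0) weight 1/30
Group by Z:
  weight(Z=0) = 1/10
  weight(Z=1) = 19/120
  weight(Z=2) = 1/15
Total weight = 1/10 + 19/120 + 1/15 = 13/40
P(Z=0 | obs) = 1/10 / 13/40 = 4/13
P(Z=1 | obs) = 19/120 / 13/40 = 19/39
P(Z=2 | obs) = 1/15 / 13/40 = 8/39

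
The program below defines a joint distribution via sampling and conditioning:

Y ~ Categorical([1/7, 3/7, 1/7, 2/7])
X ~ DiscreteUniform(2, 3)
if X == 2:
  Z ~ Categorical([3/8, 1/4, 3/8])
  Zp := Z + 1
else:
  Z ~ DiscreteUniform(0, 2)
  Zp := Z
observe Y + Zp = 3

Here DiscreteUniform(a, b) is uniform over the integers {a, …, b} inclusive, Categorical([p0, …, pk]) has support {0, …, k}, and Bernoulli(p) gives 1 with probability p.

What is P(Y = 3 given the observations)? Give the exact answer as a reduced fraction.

P(Y = 3 | obs) = 4/21

Enumerate traces; 6 have nonzero weight after conditioning:
  (Y=0, X=2, Z=2) weight 3/112
  (Y=1, X=2, Z=1) weight 3/56
  (Y=1, X=3, Z=2) weight 1/14
  (Y=2, X=2, Z=0) weight 3/112
  (Y=2, X=3, Z=1) weight 1/42
  (Y=3, X=3, Z=0) weight 1/21
Group by Y:
  weight(Y=0) = 3/112
  weight(Y=1) = 1/8
  weight(Y=2) = 17/336
  weight(Y=3) = 1/21
Total weight = 3/112 + 1/8 + 17/336 + 1/21 = 1/4
P(Y=0 | obs) = 3/112 / 1/4 = 3/28
P(Y=1 | obs) = 1/8 / 1/4 = 1/2
P(Y=2 | obs) = 17/336 / 1/4 = 17/84
P(Y=3 | obs) = 1/21 / 1/4 = 4/21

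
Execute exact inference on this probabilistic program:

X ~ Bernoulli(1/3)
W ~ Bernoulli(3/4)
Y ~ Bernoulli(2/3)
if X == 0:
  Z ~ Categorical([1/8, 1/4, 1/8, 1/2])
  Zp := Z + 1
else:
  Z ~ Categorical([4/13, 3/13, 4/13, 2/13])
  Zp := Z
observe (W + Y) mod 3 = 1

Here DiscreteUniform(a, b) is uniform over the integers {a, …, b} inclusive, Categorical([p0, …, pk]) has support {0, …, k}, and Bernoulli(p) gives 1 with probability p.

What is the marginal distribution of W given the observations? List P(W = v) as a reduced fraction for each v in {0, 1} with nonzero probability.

Enumerate traces; 16 have nonzero weight after conditioning:
  (X=0, W=0, Y=1, Z=0) weight 1/72
  (X=0, W=0, Y=1, Z=1) weight 1/36
  (X=0, W=0, Y=1, Z=2) weight 1/72
  (X=0, W=0, Y=1, Z=3) weight 1/18
  (X=0, W=1, Y=0, Z=0) weight 1/48
  (X=0, W=1, Y=0, Z=1) weight 1/24
  (X=0, W=1, Y=0, Z=2) weight 1/48
  (X=0, W=1, Y=0, Z=3) weight 1/12
  … 8 more
Group by W:
  weight(W=0) = 1/6
  weight(W=1) = 1/4
Total weight = 1/6 + 1/4 = 5/12
P(W=0 | obs) = 1/6 / 5/12 = 2/5
P(W=1 | obs) = 1/4 / 5/12 = 3/5

P(W=0) = 2/5, P(W=1) = 3/5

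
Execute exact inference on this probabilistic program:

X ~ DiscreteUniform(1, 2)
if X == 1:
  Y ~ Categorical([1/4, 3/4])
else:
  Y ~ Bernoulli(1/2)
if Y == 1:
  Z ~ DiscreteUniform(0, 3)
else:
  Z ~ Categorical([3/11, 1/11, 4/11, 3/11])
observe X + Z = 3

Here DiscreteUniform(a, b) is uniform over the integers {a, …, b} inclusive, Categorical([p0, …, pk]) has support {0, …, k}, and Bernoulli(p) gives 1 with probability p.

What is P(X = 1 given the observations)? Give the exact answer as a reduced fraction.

P(X = 1 | obs) = 49/79

Enumerate traces; 4 have nonzero weight after conditioning:
  (X=1, Y=0, Z=2) weight 1/22
  (X=1, Y=1, Z=2) weight 3/32
  (X=2, Y=0, Z=1) weight 1/44
  (X=2, Y=1, Z=1) weight 1/16
Group by X:
  weight(X=1) = 49/352
  weight(X=2) = 15/176
Total weight = 49/352 + 15/176 = 79/352
P(X=1 | obs) = 49/352 / 79/352 = 49/79
P(X=2 | obs) = 15/176 / 79/352 = 30/79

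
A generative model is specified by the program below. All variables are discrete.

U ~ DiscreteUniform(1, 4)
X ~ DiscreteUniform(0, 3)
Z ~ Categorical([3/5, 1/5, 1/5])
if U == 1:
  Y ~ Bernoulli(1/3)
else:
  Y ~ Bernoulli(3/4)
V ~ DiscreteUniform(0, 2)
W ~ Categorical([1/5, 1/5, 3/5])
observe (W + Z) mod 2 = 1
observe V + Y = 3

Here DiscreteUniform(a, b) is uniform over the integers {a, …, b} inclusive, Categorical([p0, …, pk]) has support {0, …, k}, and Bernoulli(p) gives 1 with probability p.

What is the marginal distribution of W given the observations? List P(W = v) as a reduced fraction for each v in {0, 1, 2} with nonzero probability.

Enumerate traces; 64 have nonzero weight after conditioning:
  (U=1, X=0, Z=0, Y=1, V=2, W=1) weight 1/1200
  (U=1, X=0, Z=1, Y=1, V=2, W=0) weight 1/3600
  (U=1, X=0, Z=1, Y=1, V=2, W=2) weight 1/1200
  (U=1, X=0, Z=2, Y=1, V=2, W=1) weight 1/3600
  (U=1, X=1, Z=0, Y=1, V=2, W=1) weight 1/1200
  (U=1, X=1, Z=1, Y=1, V=2, W=0) weight 1/3600
  (U=1, X=1, Z=1, Y=1, V=2, W=2) weight 1/1200
  (U=1, X=1, Z=2, Y=1, V=2, W=1) weight 1/3600
  … 56 more
Group by W:
  weight(W=0) = 31/3600
  weight(W=1) = 31/900
  weight(W=2) = 31/1200
Total weight = 31/3600 + 31/900 + 31/1200 = 31/450
P(W=0 | obs) = 31/3600 / 31/450 = 1/8
P(W=1 | obs) = 31/900 / 31/450 = 1/2
P(W=2 | obs) = 31/1200 / 31/450 = 3/8

P(W=0) = 1/8, P(W=1) = 1/2, P(W=2) = 3/8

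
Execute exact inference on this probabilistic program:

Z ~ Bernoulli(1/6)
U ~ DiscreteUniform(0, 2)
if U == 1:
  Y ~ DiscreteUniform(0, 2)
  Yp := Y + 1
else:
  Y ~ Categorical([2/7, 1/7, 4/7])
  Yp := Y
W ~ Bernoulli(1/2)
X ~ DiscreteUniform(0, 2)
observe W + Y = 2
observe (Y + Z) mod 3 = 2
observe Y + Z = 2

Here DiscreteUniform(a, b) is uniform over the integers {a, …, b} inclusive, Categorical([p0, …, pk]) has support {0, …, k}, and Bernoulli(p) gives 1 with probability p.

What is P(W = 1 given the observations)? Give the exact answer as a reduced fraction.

P(W = 1 | obs) = 13/168

Enumerate traces; 18 have nonzero weight after conditioning:
  (Z=0, U=0, Y=2, W=0, X=0) weight 5/189
  (Z=0, U=0, Y=2, W=0, X=1) weight 5/189
  (Z=0, U=0, Y=2, W=0, X=2) weight 5/189
  (Z=0, U=1, Y=2, W=0, X=0) weight 5/324
  (Z=0, U=1, Y=2, W=0, X=1) weight 5/324
  (Z=0, U=1, Y=2, W=0, X=2) weight 5/324
  (Z=0, U=2, Y=2, W=0, X=0) weight 5/189
  (Z=0, U=2, Y=2, W=0, X=1) weight 5/189
  (Z=1, U=0, Y=1, W=1, X=0) weight 1/756
  … 9 more
Group by W:
  weight(W=0) = 155/756
  weight(W=1) = 13/756
Total weight = 155/756 + 13/756 = 2/9
P(W=0 | obs) = 155/756 / 2/9 = 155/168
P(W=1 | obs) = 13/756 / 2/9 = 13/168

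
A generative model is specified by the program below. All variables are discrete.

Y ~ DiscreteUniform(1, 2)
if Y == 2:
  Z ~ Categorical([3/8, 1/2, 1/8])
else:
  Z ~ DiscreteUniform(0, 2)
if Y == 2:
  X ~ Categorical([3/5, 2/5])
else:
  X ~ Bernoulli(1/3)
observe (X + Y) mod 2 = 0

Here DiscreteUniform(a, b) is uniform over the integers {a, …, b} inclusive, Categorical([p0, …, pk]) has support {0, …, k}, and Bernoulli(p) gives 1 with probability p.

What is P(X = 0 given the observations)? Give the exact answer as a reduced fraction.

P(X = 0 | obs) = 9/14

Enumerate traces; 6 have nonzero weight after conditioning:
  (Y=1, Z=0, X=1) weight 1/18
  (Y=1, Z=1, X=1) weight 1/18
  (Y=1, Z=2, X=1) weight 1/18
  (Y=2, Z=0, X=0) weight 9/80
  (Y=2, Z=1, X=0) weight 3/20
  (Y=2, Z=2, X=0) weight 3/80
Group by X:
  weight(X=0) = 3/10
  weight(X=1) = 1/6
Total weight = 3/10 + 1/6 = 7/15
P(X=0 | obs) = 3/10 / 7/15 = 9/14
P(X=1 | obs) = 1/6 / 7/15 = 5/14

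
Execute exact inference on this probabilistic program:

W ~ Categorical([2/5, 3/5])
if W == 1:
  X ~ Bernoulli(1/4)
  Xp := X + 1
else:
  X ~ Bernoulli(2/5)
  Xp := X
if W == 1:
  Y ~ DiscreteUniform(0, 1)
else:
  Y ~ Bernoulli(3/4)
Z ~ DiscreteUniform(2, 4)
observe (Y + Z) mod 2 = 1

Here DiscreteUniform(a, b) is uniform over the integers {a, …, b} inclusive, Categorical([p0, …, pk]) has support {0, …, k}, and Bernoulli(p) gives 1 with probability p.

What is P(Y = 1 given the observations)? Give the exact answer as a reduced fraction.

Enumerate traces; 12 have nonzero weight after conditioning:
  (W=0, X=0, Y=0, Z=3) weight 1/50
  (W=0, X=0, Y=1, Z=2) weight 3/50
  (W=0, X=0, Y=1, Z=4) weight 3/50
  (W=0, X=1, Y=0, Z=3) weight 1/75
  (W=0, X=1, Y=1, Z=2) weight 1/25
  (W=0, X=1, Y=1, Z=4) weight 1/25
  (W=1, X=0, Y=0, Z=3) weight 3/40
  (W=1, X=0, Y=1, Z=2) weight 3/40
  … 4 more
Group by Y:
  weight(Y=0) = 2/15
  weight(Y=1) = 2/5
Total weight = 2/15 + 2/5 = 8/15
P(Y=0 | obs) = 2/15 / 8/15 = 1/4
P(Y=1 | obs) = 2/5 / 8/15 = 3/4

P(Y = 1 | obs) = 3/4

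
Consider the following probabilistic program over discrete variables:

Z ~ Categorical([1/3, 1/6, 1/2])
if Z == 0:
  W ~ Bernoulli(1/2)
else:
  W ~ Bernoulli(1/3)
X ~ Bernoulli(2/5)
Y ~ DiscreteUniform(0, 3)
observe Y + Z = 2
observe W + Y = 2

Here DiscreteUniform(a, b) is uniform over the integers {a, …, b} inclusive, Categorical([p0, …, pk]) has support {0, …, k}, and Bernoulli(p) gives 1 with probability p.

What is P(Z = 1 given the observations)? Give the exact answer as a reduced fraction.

P(Z = 1 | obs) = 1/4

Enumerate traces; 4 have nonzero weight after conditioning:
  (Z=0, W=0, X=0, Y=2) weight 1/40
  (Z=0, W=0, X=1, Y=2) weight 1/60
  (Z=1, W=1, X=0, Y=1) weight 1/120
  (Z=1, W=1, X=1, Y=1) weight 1/180
Group by Z:
  weight(Z=0) = 1/24
  weight(Z=1) = 1/72
Total weight = 1/24 + 1/72 = 1/18
P(Z=0 | obs) = 1/24 / 1/18 = 3/4
P(Z=1 | obs) = 1/72 / 1/18 = 1/4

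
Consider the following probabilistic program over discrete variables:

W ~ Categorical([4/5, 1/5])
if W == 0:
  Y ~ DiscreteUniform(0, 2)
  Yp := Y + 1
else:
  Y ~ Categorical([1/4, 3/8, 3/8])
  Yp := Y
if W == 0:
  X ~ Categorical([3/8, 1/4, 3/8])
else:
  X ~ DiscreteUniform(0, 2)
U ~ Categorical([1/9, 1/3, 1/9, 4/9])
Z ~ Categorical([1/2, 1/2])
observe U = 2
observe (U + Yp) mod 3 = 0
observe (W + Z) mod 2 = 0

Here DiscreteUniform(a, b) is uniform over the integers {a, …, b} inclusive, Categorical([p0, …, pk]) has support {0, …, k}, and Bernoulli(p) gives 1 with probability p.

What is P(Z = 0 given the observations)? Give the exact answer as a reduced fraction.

P(Z = 0 | obs) = 32/41

Enumerate traces; 6 have nonzero weight after conditioning:
  (W=0, Y=0, X=0, U=2, Z=0) weight 1/180
  (W=0, Y=0, X=1, U=2, Z=0) weight 1/270
  (W=0, Y=0, X=2, U=2, Z=0) weight 1/180
  (W=1, Y=1, X=0, U=2, Z=1) weight 1/720
  (W=1, Y=1, X=1, U=2, Z=1) weight 1/720
  (W=1, Y=1, X=2, U=2, Z=1) weight 1/720
Group by Z:
  weight(Z=0) = 2/135
  weight(Z=1) = 1/240
Total weight = 2/135 + 1/240 = 41/2160
P(Z=0 | obs) = 2/135 / 41/2160 = 32/41
P(Z=1 | obs) = 1/240 / 41/2160 = 9/41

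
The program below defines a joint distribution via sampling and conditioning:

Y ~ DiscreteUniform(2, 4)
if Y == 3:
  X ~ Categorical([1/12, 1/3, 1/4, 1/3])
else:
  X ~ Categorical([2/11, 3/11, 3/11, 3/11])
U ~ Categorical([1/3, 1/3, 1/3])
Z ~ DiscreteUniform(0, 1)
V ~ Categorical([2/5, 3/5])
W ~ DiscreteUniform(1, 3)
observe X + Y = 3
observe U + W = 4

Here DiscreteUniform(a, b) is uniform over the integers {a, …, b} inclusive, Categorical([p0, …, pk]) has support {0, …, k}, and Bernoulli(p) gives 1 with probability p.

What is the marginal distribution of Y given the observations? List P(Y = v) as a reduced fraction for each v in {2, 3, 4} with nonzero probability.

P(Y=2) = 36/47, P(Y=3) = 11/47

Enumerate traces; 16 have nonzero weight after conditioning:
  (Y=2, X=1, U=1, Z=0, V=0, W=3) weight 1/495
  (Y=2, X=1, U=1, Z=0, V=1, W=3) weight 1/330
  (Y=2, X=1, U=1, Z=1, V=0, W=3) weight 1/495
  (Y=2, X=1, U=1, Z=1, V=1, W=3) weight 1/330
  (Y=2, X=1, U=2, Z=0, V=0, W=2) weight 1/495
  (Y=2, X=1, U=2, Z=0, V=1, W=2) weight 1/330
  (Y=2, X=1, U=2, Z=1, V=0, W=2) weight 1/495
  (Y=2, X=1, U=2, Z=1, V=1, W=2) weight 1/330
  (Y=3, X=0, U=1, Z=0, V=0, W=3) weight 1/1620
  … 7 more
Group by Y:
  weight(Y=2) = 2/99
  weight(Y=3) = 1/162
Total weight = 2/99 + 1/162 = 47/1782
P(Y=2 | obs) = 2/99 / 47/1782 = 36/47
P(Y=3 | obs) = 1/162 / 47/1782 = 11/47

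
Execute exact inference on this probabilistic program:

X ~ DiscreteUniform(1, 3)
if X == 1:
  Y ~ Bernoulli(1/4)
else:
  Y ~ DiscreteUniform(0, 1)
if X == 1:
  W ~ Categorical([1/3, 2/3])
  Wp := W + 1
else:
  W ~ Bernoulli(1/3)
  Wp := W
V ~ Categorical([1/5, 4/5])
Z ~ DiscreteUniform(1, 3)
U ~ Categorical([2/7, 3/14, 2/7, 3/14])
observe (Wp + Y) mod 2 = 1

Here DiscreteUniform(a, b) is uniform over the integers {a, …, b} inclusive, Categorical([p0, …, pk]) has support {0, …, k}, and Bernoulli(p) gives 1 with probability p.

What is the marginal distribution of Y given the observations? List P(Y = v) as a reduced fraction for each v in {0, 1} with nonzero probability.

P(Y=0) = 7/17, P(Y=1) = 10/17

Enumerate traces; 144 have nonzero weight after conditioning:
  (X=1, Y=0, W=0, V=0, Z=1, U=0) weight 1/630
  (X=1, Y=0, W=0, V=0, Z=1, U=1) weight 1/840
  (X=1, Y=0, W=0, V=0, Z=1, U=2) weight 1/630
  (X=1, Y=0, W=0, V=0, Z=1, U=3) weight 1/840
  (X=1, Y=0, W=0, V=0, Z=2, U=0) weight 1/630
  (X=1, Y=0, W=0, V=0, Z=2, U=1) weight 1/840
  (X=1, Y=0, W=0, V=0, Z=2, U=2) weight 1/630
  (X=1, Y=0, W=0, V=0, Z=2, U=3) weight 1/840
  (X=1, Y=1, W=1, V=0, Z=1, U=0) weight 1/945
  … 135 more
Group by Y:
  weight(Y=0) = 7/36
  weight(Y=1) = 5/18
Total weight = 7/36 + 5/18 = 17/36
P(Y=0 | obs) = 7/36 / 17/36 = 7/17
P(Y=1 | obs) = 5/18 / 17/36 = 10/17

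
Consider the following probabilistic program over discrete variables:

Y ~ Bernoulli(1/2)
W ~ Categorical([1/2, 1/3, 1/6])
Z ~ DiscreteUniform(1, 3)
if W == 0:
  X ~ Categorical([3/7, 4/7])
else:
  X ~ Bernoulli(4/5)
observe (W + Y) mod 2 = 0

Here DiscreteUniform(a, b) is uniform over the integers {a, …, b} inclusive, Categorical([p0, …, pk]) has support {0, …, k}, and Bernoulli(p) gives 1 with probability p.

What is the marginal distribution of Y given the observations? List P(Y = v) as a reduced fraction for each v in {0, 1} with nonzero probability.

Enumerate traces; 18 have nonzero weight after conditioning:
  (Y=0, W=0, Z=1, X=0) weight 1/28
  (Y=0, W=0, Z=1, X=1) weight 1/21
  (Y=0, W=0, Z=2, X=0) weight 1/28
  (Y=0, W=0, Z=2, X=1) weight 1/21
  (Y=0, W=0, Z=3, X=0) weight 1/28
  (Y=0, W=0, Z=3, X=1) weight 1/21
  (Y=0, W=2, Z=1, X=0) weight 1/180
  (Y=0, W=2, Z=1, X=1) weight 1/45
  (Y=1, W=1, Z=1, X=0) weight 1/90
  … 9 more
Group by Y:
  weight(Y=0) = 1/3
  weight(Y=1) = 1/6
Total weight = 1/3 + 1/6 = 1/2
P(Y=0 | obs) = 1/3 / 1/2 = 2/3
P(Y=1 | obs) = 1/6 / 1/2 = 1/3

P(Y=0) = 2/3, P(Y=1) = 1/3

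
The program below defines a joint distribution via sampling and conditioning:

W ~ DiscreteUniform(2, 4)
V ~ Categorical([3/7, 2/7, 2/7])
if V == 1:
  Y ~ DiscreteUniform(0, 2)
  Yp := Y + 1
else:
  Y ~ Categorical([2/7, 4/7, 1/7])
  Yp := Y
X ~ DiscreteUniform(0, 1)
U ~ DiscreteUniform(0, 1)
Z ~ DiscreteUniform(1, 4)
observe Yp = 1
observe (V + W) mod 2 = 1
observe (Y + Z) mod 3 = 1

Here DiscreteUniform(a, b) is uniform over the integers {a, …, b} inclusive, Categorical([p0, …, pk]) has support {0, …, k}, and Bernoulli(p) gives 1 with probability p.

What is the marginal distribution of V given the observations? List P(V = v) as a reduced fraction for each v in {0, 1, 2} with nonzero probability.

Enumerate traces; 24 have nonzero weight after conditioning:
  (W=2, V=1, Y=0, X=0, U=0, Z=1) weight 1/504
  (W=2, V=1, Y=0, X=0, U=0, Z=4) weight 1/504
  (W=2, V=1, Y=0, X=0, U=1, Z=1) weight 1/504
  (W=2, V=1, Y=0, X=0, U=1, Z=4) weight 1/504
  (W=2, V=1, Y=0, X=1, U=0, Z=1) weight 1/504
  (W=2, V=1, Y=0, X=1, U=0, Z=4) weight 1/504
  (W=2, V=1, Y=0, X=1, U=1, Z=1) weight 1/504
  (W=2, V=1, Y=0, X=1, U=1, Z=4) weight 1/504
  (W=3, V=0, Y=1, X=0, U=0, Z=3) weight 1/196
  (W=3, V=2, Y=1, X=0, U=0, Z=3) weight 1/294
  … 14 more
Group by V:
  weight(V=0) = 1/49
  weight(V=1) = 2/63
  weight(V=2) = 2/147
Total weight = 1/49 + 2/63 + 2/147 = 29/441
P(V=0 | obs) = 1/49 / 29/441 = 9/29
P(V=1 | obs) = 2/63 / 29/441 = 14/29
P(V=2 | obs) = 2/147 / 29/441 = 6/29

P(V=0) = 9/29, P(V=1) = 14/29, P(V=2) = 6/29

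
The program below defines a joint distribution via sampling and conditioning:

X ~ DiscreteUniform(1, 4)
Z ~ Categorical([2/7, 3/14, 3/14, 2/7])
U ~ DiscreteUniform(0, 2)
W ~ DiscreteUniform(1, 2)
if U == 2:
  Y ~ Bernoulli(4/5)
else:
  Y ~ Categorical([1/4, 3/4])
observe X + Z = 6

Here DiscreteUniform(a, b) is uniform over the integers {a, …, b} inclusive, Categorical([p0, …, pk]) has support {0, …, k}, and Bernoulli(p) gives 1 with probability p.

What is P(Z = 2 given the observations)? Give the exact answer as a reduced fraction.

P(Z = 2 | obs) = 3/7

Enumerate traces; 24 have nonzero weight after conditioning:
  (X=3, Z=3, U=0, W=1, Y=0) weight 1/336
  (X=3, Z=3, U=0, W=1, Y=1) weight 1/112
  (X=3, Z=3, U=0, W=2, Y=0) weight 1/336
  (X=3, Z=3, U=0, W=2, Y=1) weight 1/112
  (X=3, Z=3, U=1, W=1, Y=0) weight 1/336
  (X=3, Z=3, U=1, W=1, Y=1) weight 1/112
  (X=3, Z=3, U=1, W=2, Y=0) weight 1/336
  (X=3, Z=3, U=1, W=2, Y=1) weight 1/112
  (X=4, Z=2, U=0, W=1, Y=0) weight 1/448
  … 15 more
Group by Z:
  weight(Z=2) = 3/56
  weight(Z=3) = 1/14
Total weight = 3/56 + 1/14 = 1/8
P(Z=2 | obs) = 3/56 / 1/8 = 3/7
P(Z=3 | obs) = 1/14 / 1/8 = 4/7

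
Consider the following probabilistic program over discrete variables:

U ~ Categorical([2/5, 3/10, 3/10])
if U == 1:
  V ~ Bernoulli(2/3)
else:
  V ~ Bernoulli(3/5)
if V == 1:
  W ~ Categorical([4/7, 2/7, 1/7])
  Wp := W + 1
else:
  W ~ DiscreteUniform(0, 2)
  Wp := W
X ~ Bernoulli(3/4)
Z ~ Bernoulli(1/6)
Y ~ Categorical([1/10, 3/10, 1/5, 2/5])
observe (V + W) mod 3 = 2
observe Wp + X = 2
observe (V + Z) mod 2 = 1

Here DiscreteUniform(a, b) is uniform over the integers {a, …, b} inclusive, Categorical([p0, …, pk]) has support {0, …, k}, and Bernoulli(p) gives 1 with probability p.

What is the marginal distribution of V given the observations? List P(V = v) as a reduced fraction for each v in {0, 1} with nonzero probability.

P(V=0) = 133/1063, P(V=1) = 930/1063

Enumerate traces; 24 have nonzero weight after conditioning:
  (U=0, V=0, W=2, X=0, Z=1, Y=0) weight 1/4500
  (U=0, V=0, W=2, X=0, Z=1, Y=1) weight 1/1500
  (U=0, V=0, W=2, X=0, Z=1, Y=2) weight 1/2250
  (U=0, V=0, W=2, X=0, Z=1, Y=3) weight 1/1125
  (U=0, V=1, W=1, X=0, Z=0, Y=0) weight 1/700
  (U=0, V=1, W=1, X=0, Z=0, Y=1) weight 3/700
  (U=0, V=1, W=1, X=0, Z=0, Y=2) weight 1/350
  (U=0, V=1, W=1, X=0, Z=0, Y=3) weight 1/175
  … 16 more
Group by V:
  weight(V=0) = 19/3600
  weight(V=1) = 31/840
Total weight = 19/3600 + 31/840 = 1063/25200
P(V=0 | obs) = 19/3600 / 1063/25200 = 133/1063
P(V=1 | obs) = 31/840 / 1063/25200 = 930/1063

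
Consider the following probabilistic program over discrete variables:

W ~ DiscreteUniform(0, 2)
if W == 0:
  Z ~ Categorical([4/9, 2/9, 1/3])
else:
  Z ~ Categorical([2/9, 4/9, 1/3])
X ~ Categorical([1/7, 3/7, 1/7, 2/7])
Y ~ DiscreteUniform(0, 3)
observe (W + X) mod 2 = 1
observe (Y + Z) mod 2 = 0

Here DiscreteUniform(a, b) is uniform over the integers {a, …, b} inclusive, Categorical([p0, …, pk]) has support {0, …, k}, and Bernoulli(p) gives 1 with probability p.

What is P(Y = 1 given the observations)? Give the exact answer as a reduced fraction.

Enumerate traces; 36 have nonzero weight after conditioning:
  (W=0, Z=0, X=1, Y=0) weight 1/63
  (W=0, Z=0, X=1, Y=2) weight 1/63
  (W=0, Z=0, X=3, Y=0) weight 2/189
  (W=0, Z=0, X=3, Y=2) weight 2/189
  (W=0, Z=1, X=1, Y=1) weight 1/126
  (W=0, Z=1, X=1, Y=3) weight 1/126
  (W=0, Z=1, X=3, Y=1) weight 1/189
  (W=0, Z=1, X=3, Y=3) weight 1/189
  … 28 more
Group by Y:
  weight(Y=0) = 5/54
  weight(Y=1) = 19/378
  weight(Y=2) = 5/54
  weight(Y=3) = 19/378
Total weight = 5/54 + 19/378 + 5/54 + 19/378 = 2/7
P(Y=0 | obs) = 5/54 / 2/7 = 35/108
P(Y=1 | obs) = 19/378 / 2/7 = 19/108
P(Y=2 | obs) = 5/54 / 2/7 = 35/108
P(Y=3 | obs) = 19/378 / 2/7 = 19/108

P(Y = 1 | obs) = 19/108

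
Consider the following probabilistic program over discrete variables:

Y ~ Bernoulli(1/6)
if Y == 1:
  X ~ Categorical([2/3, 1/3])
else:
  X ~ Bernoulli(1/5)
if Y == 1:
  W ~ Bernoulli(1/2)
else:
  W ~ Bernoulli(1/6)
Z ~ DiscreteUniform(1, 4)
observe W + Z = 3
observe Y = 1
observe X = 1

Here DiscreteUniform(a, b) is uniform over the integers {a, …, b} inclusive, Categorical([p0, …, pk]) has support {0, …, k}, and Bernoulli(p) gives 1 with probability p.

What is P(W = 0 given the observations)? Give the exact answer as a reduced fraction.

Enumerate traces; 2 have nonzero weight after conditioning:
  (Y=1, X=1, W=0, Z=3) weight 1/144
  (Y=1, X=1, W=1, Z=2) weight 1/144
Group by W:
  weight(W=0) = 1/144
  weight(W=1) = 1/144
Total weight = 1/144 + 1/144 = 1/72
P(W=0 | obs) = 1/144 / 1/72 = 1/2
P(W=1 | obs) = 1/144 / 1/72 = 1/2

P(W = 0 | obs) = 1/2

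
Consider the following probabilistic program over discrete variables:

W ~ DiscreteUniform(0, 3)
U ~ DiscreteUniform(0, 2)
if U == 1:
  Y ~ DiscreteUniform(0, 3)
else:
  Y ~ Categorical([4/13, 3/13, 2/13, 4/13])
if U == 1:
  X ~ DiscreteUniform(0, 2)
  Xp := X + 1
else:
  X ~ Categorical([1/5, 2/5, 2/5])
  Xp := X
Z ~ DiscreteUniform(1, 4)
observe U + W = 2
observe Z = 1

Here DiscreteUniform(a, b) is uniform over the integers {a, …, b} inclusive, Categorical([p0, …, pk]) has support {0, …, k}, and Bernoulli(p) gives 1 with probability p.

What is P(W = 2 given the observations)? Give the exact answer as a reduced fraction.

Enumerate traces; 36 have nonzero weight after conditioning:
  (W=0, U=2, Y=0, X=0, Z=1) weight 1/780
  (W=0, U=2, Y=0, X=1, Z=1) weight 1/390
  (W=0, U=2, Y=0, X=2, Z=1) weight 1/390
  (W=0, U=2, Y=1, X=0, Z=1) weight 1/1040
  (W=0, U=2, Y=1, X=1, Z=1) weight 1/520
  (W=0, U=2, Y=1, X=2, Z=1) weight 1/520
  (W=0, U=2, Y=2, X=0, Z=1) weight 1/1560
  (W=0, U=2, Y=2, X=1, Z=1) weight 1/780
  (W=1, U=1, Y=0, X=0, Z=1) weight 1/576
  (W=2, U=0, Y=0, X=0, Z=1) weight 1/780
  … 26 more
Group by W:
  weight(W=0) = 1/48
  weight(W=1) = 1/48
  weight(W=2) = 1/48
Total weight = 1/48 + 1/48 + 1/48 = 1/16
P(W=0 | obs) = 1/48 / 1/16 = 1/3
P(W=1 | obs) = 1/48 / 1/16 = 1/3
P(W=2 | obs) = 1/48 / 1/16 = 1/3

P(W = 2 | obs) = 1/3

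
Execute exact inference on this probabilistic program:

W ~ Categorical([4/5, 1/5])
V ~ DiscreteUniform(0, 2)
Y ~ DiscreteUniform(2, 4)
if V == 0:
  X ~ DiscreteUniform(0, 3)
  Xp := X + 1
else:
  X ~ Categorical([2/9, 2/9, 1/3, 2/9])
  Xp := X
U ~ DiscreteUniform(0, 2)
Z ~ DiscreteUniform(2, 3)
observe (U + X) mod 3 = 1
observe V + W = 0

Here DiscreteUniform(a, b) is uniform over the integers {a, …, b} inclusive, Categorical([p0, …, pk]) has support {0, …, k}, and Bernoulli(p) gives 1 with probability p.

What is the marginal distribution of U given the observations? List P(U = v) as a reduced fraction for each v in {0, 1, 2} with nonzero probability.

P(U=0) = 1/4, P(U=1) = 1/2, P(U=2) = 1/4

Enumerate traces; 24 have nonzero weight after conditioning:
  (W=0, V=0, Y=2, X=0, U=1, Z=2) weight 1/270
  (W=0, V=0, Y=2, X=0, U=1, Z=3) weight 1/270
  (W=0, V=0, Y=2, X=1, U=0, Z=2) weight 1/270
  (W=0, V=0, Y=2, X=1, U=0, Z=3) weight 1/270
  (W=0, V=0, Y=2, X=2, U=2, Z=2) weight 1/270
  (W=0, V=0, Y=2, X=2, U=2, Z=3) weight 1/270
  (W=0, V=0, Y=2, X=3, U=1, Z=2) weight 1/270
  (W=0, V=0, Y=2, X=3, U=1, Z=3) weight 1/270
  … 16 more
Group by U:
  weight(U=0) = 1/45
  weight(U=1) = 2/45
  weight(U=2) = 1/45
Total weight = 1/45 + 2/45 + 1/45 = 4/45
P(U=0 | obs) = 1/45 / 4/45 = 1/4
P(U=1 | obs) = 2/45 / 4/45 = 1/2
P(U=2 | obs) = 1/45 / 4/45 = 1/4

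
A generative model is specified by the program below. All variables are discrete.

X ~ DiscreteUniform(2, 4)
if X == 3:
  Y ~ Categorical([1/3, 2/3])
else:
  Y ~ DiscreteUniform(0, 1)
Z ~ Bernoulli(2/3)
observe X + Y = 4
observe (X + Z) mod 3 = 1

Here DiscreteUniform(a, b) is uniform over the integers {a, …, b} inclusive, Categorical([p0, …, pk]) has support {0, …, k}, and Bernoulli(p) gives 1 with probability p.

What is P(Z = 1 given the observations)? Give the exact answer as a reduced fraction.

Enumerate traces; 2 have nonzero weight after conditioning:
  (X=3, Y=1, Z=1) weight 4/27
  (X=4, Y=0, Z=0) weight 1/18
Group by Z:
  weight(Z=0) = 1/18
  weight(Z=1) = 4/27
Total weight = 1/18 + 4/27 = 11/54
P(Z=0 | obs) = 1/18 / 11/54 = 3/11
P(Z=1 | obs) = 4/27 / 11/54 = 8/11

P(Z = 1 | obs) = 8/11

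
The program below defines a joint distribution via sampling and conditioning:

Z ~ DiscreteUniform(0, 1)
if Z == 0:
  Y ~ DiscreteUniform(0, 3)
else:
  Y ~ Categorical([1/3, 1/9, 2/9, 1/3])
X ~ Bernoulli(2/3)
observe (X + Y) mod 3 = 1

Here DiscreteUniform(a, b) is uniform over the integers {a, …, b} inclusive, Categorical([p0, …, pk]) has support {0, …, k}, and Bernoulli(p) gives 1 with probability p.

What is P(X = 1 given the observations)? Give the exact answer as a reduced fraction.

Enumerate traces; 6 have nonzero weight after conditioning:
  (Z=0, Y=0, X=1) weight 1/12
  (Z=0, Y=1, X=0) weight 1/24
  (Z=0, Y=3, X=1) weight 1/12
  (Z=1, Y=0, X=1) weight 1/9
  (Z=1, Y=1, X=0) weight 1/54
  (Z=1, Y=3, X=1) weight 1/9
Group by X:
  weight(X=0) = 13/216
  weight(X=1) = 7/18
Total weight = 13/216 + 7/18 = 97/216
P(X=0 | obs) = 13/216 / 97/216 = 13/97
P(X=1 | obs) = 7/18 / 97/216 = 84/97

P(X = 1 | obs) = 84/97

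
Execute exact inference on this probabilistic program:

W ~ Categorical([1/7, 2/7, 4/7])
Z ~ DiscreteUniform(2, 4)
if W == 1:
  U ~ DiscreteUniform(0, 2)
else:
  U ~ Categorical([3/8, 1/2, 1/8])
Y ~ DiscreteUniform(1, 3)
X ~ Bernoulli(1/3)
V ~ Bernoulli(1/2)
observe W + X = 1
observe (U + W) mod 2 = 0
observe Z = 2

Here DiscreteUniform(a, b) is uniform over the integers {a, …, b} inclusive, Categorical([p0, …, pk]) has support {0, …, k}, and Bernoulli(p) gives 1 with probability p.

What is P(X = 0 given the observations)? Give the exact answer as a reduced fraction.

P(X = 0 | obs) = 8/11

Enumerate traces; 18 have nonzero weight after conditioning:
  (W=0, Z=2, U=0, Y=1, X=1, V=0) weight 1/1008
  (W=0, Z=2, U=0, Y=1, X=1, V=1) weight 1/1008
  (W=0, Z=2, U=0, Y=2, X=1, V=0) weight 1/1008
  (W=0, Z=2, U=0, Y=2, X=1, V=1) weight 1/1008
  (W=0, Z=2, U=0, Y=3, X=1, V=0) weight 1/1008
  (W=0, Z=2, U=0, Y=3, X=1, V=1) weight 1/1008
  (W=0, Z=2, U=2, Y=1, X=1, V=0) weight 1/3024
  (W=0, Z=2, U=2, Y=1, X=1, V=1) weight 1/3024
  (W=1, Z=2, U=1, Y=1, X=0, V=0) weight 2/567
  … 9 more
Group by X:
  weight(X=0) = 4/189
  weight(X=1) = 1/126
Total weight = 4/189 + 1/126 = 11/378
P(X=0 | obs) = 4/189 / 11/378 = 8/11
P(X=1 | obs) = 1/126 / 11/378 = 3/11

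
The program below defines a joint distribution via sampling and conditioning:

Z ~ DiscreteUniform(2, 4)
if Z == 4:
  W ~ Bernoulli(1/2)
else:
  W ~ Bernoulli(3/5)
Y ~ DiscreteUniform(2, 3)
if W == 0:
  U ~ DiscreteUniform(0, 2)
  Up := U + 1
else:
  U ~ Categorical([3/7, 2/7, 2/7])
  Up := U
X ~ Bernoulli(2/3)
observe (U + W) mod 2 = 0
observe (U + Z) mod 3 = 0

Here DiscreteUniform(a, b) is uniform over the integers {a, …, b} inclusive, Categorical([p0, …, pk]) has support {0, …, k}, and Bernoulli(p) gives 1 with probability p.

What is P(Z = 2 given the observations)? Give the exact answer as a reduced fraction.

P(Z = 2 | obs) = 4/11

Enumerate traces; 12 have nonzero weight after conditioning:
  (Z=2, W=1, Y=2, U=1, X=0) weight 1/105
  (Z=2, W=1, Y=2, U=1, X=1) weight 2/105
  (Z=2, W=1, Y=3, U=1, X=0) weight 1/105
  (Z=2, W=1, Y=3, U=1, X=1) weight 2/105
  (Z=3, W=0, Y=2, U=0, X=0) weight 1/135
  (Z=3, W=0, Y=2, U=0, X=1) weight 2/135
  (Z=3, W=0, Y=3, U=0, X=0) weight 1/135
  (Z=3, W=0, Y=3, U=0, X=1) weight 2/135
  (Z=4, W=0, Y=2, U=2, X=0) weight 1/108
  … 3 more
Group by Z:
  weight(Z=2) = 2/35
  weight(Z=3) = 2/45
  weight(Z=4) = 1/18
Total weight = 2/35 + 2/45 + 1/18 = 11/70
P(Z=2 | obs) = 2/35 / 11/70 = 4/11
P(Z=3 | obs) = 2/45 / 11/70 = 28/99
P(Z=4 | obs) = 1/18 / 11/70 = 35/99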